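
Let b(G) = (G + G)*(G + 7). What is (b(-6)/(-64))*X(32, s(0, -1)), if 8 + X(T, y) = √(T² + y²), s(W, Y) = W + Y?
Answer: -3/2 + 15*√41/16 ≈ 4.5029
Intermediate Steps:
b(G) = 2*G*(7 + G) (b(G) = (2*G)*(7 + G) = 2*G*(7 + G))
X(T, y) = -8 + √(T² + y²)
(b(-6)/(-64))*X(32, s(0, -1)) = ((2*(-6)*(7 - 6))/(-64))*(-8 + √(32² + (0 - 1)²)) = ((2*(-6)*1)*(-1/64))*(-8 + √(1024 + (-1)²)) = (-12*(-1/64))*(-8 + √(1024 + 1)) = 3*(-8 + √1025)/16 = 3*(-8 + 5*√41)/16 = -3/2 + 15*√41/16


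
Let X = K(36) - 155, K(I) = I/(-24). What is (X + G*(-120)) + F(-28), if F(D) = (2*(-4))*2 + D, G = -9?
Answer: 1759/2 ≈ 879.50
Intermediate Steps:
K(I) = -I/24 (K(I) = I*(-1/24) = -I/24)
F(D) = -16 + D (F(D) = -8*2 + D = -16 + D)
X = -313/2 (X = -1/24*36 - 155 = -3/2 - 155 = -313/2 ≈ -156.50)
(X + G*(-120)) + F(-28) = (-313/2 - 9*(-120)) + (-16 - 28) = (-313/2 + 1080) - 44 = 1847/2 - 44 = 1759/2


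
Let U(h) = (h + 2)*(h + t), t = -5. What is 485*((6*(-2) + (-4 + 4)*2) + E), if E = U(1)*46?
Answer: -273540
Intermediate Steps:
U(h) = (-5 + h)*(2 + h) (U(h) = (h + 2)*(h - 5) = (2 + h)*(-5 + h) = (-5 + h)*(2 + h))
E = -552 (E = (-10 + 1² - 3*1)*46 = (-10 + 1 - 3)*46 = -12*46 = -552)
485*((6*(-2) + (-4 + 4)*2) + E) = 485*((6*(-2) + (-4 + 4)*2) - 552) = 485*((-12 + 0*2) - 552) = 485*((-12 + 0) - 552) = 485*(-12 - 552) = 485*(-564) = -273540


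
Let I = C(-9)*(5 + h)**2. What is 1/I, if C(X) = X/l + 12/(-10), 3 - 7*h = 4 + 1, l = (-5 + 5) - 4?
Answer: 140/3267 ≈ 0.042853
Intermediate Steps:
l = -4 (l = 0 - 4 = -4)
h = -2/7 (h = 3/7 - (4 + 1)/7 = 3/7 - 1/7*5 = 3/7 - 5/7 = -2/7 ≈ -0.28571)
C(X) = -6/5 - X/4 (C(X) = X/(-4) + 12/(-10) = X*(-1/4) + 12*(-1/10) = -X/4 - 6/5 = -6/5 - X/4)
I = 3267/140 (I = (-6/5 - 1/4*(-9))*(5 - 2/7)**2 = (-6/5 + 9/4)*(33/7)**2 = (21/20)*(1089/49) = 3267/140 ≈ 23.336)
1/I = 1/(3267/140) = 140/3267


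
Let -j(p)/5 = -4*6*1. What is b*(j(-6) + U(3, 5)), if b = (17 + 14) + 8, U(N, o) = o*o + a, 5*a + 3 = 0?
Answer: 28158/5 ≈ 5631.6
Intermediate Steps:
a = -⅗ (a = -⅗ + (⅕)*0 = -⅗ + 0 = -⅗ ≈ -0.60000)
j(p) = 120 (j(p) = -5*(-4*6) = -(-120) = -5*(-24) = 120)
U(N, o) = -⅗ + o² (U(N, o) = o*o - ⅗ = o² - ⅗ = -⅗ + o²)
b = 39 (b = 31 + 8 = 39)
b*(j(-6) + U(3, 5)) = 39*(120 + (-⅗ + 5²)) = 39*(120 + (-⅗ + 25)) = 39*(120 + 122/5) = 39*(722/5) = 28158/5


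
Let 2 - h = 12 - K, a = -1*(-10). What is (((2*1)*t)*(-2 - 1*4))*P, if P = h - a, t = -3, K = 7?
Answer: -468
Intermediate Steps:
a = 10
h = -3 (h = 2 - (12 - 1*7) = 2 - (12 - 7) = 2 - 1*5 = 2 - 5 = -3)
P = -13 (P = -3 - 1*10 = -3 - 10 = -13)
(((2*1)*t)*(-2 - 1*4))*P = (((2*1)*(-3))*(-2 - 1*4))*(-13) = ((2*(-3))*(-2 - 4))*(-13) = -6*(-6)*(-13) = 36*(-13) = -468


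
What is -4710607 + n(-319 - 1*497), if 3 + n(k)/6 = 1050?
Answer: -4704325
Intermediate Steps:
n(k) = 6282 (n(k) = -18 + 6*1050 = -18 + 6300 = 6282)
-4710607 + n(-319 - 1*497) = -4710607 + 6282 = -4704325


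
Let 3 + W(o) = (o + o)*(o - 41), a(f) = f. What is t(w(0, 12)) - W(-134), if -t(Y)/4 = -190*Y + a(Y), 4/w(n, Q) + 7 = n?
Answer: -47329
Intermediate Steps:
w(n, Q) = 4/(-7 + n)
W(o) = -3 + 2*o*(-41 + o) (W(o) = -3 + (o + o)*(o - 41) = -3 + (2*o)*(-41 + o) = -3 + 2*o*(-41 + o))
t(Y) = 756*Y (t(Y) = -4*(-190*Y + Y) = -(-756)*Y = 756*Y)
t(w(0, 12)) - W(-134) = 756*(4/(-7 + 0)) - (-3 - 82*(-134) + 2*(-134)²) = 756*(4/(-7)) - (-3 + 10988 + 2*17956) = 756*(4*(-⅐)) - (-3 + 10988 + 35912) = 756*(-4/7) - 1*46897 = -432 - 46897 = -47329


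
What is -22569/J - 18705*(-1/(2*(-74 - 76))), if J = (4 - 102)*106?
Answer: -1562807/25970 ≈ -60.177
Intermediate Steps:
J = -10388 (J = -98*106 = -10388)
-22569/J - 18705*(-1/(2*(-74 - 76))) = -22569/(-10388) - 18705*(-1/(2*(-74 - 76))) = -22569*(-1/10388) - 18705/((-150*(-2))) = 22569/10388 - 18705/300 = 22569/10388 - 18705*1/300 = 22569/10388 - 1247/20 = -1562807/25970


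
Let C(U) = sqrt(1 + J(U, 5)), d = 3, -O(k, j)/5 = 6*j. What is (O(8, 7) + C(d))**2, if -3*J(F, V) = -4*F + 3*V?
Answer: 44100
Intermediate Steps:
O(k, j) = -30*j
J(F, V) = -V + 4*F/3 (J(F, V) = -(-4*F + 3*V)/3 = -V + 4*F/3)
C(U) = sqrt(-4 + 4*U/3) (C(U) = sqrt(1 + (-1*5 + 4*U/3)) = sqrt(1 + (-5 + 4*U/3)) = sqrt(-4 + 4*U/3))
(O(8, 7) + C(d))**2 = (-30*7 + 2*sqrt(-9 + 3*3)/3)**2 = (-210 + 2*sqrt(-9 + 9)/3)**2 = (-210 + 2*sqrt(0)/3)**2 = (-210 + (2/3)*0)**2 = (-210 + 0)**2 = (-210)**2 = 44100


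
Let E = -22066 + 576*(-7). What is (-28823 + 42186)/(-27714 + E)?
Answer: -13363/53812 ≈ -0.24833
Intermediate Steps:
E = -26098 (E = -22066 - 4032 = -26098)
(-28823 + 42186)/(-27714 + E) = (-28823 + 42186)/(-27714 - 26098) = 13363/(-53812) = 13363*(-1/53812) = -13363/53812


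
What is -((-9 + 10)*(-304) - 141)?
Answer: 445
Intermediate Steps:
-((-9 + 10)*(-304) - 141) = -(1*(-304) - 141) = -(-304 - 141) = -1*(-445) = 445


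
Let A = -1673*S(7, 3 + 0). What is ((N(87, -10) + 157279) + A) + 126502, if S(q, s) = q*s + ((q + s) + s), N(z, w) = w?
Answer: 226889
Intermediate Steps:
S(q, s) = q + 2*s + q*s (S(q, s) = q*s + (q + 2*s) = q + 2*s + q*s)
A = -56882 (A = -1673*(7 + 2*(3 + 0) + 7*(3 + 0)) = -1673*(7 + 2*3 + 7*3) = -1673*(7 + 6 + 21) = -1673*34 = -56882)
((N(87, -10) + 157279) + A) + 126502 = ((-10 + 157279) - 56882) + 126502 = (157269 - 56882) + 126502 = 100387 + 126502 = 226889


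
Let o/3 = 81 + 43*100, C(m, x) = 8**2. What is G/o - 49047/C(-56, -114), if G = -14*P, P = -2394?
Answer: -214159899/280384 ≈ -763.81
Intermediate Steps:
C(m, x) = 64
G = 33516 (G = -14*(-2394) = 33516)
o = 13143 (o = 3*(81 + 43*100) = 3*(81 + 4300) = 3*4381 = 13143)
G/o - 49047/C(-56, -114) = 33516/13143 - 49047/64 = 33516*(1/13143) - 49047*1/64 = 11172/4381 - 49047/64 = -214159899/280384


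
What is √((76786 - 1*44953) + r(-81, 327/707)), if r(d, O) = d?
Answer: 126*√2 ≈ 178.19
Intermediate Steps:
√((76786 - 1*44953) + r(-81, 327/707)) = √((76786 - 1*44953) - 81) = √((76786 - 44953) - 81) = √(31833 - 81) = √31752 = 126*√2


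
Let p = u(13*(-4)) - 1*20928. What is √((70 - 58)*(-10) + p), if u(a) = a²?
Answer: 2*I*√4586 ≈ 135.44*I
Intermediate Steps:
p = -18224 (p = (13*(-4))² - 1*20928 = (-52)² - 20928 = 2704 - 20928 = -18224)
√((70 - 58)*(-10) + p) = √((70 - 58)*(-10) - 18224) = √(12*(-10) - 18224) = √(-120 - 18224) = √(-18344) = 2*I*√4586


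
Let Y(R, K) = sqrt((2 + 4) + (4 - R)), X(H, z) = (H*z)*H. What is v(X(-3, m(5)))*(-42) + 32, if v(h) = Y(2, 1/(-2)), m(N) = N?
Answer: 32 - 84*sqrt(2) ≈ -86.794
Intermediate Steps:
X(H, z) = z*H**2
Y(R, K) = sqrt(10 - R) (Y(R, K) = sqrt(6 + (4 - R)) = sqrt(10 - R))
v(h) = 2*sqrt(2) (v(h) = sqrt(10 - 1*2) = sqrt(10 - 2) = sqrt(8) = 2*sqrt(2))
v(X(-3, m(5)))*(-42) + 32 = (2*sqrt(2))*(-42) + 32 = -84*sqrt(2) + 32 = 32 - 84*sqrt(2)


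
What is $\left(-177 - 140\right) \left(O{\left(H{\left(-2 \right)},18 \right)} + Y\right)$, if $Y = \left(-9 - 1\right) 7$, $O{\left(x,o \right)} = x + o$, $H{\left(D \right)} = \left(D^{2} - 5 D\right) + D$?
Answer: $12680$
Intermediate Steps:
$H{\left(D \right)} = D^{2} - 4 D$
$O{\left(x,o \right)} = o + x$
$Y = -70$ ($Y = \left(-10\right) 7 = -70$)
$\left(-177 - 140\right) \left(O{\left(H{\left(-2 \right)},18 \right)} + Y\right) = \left(-177 - 140\right) \left(\left(18 - 2 \left(-4 - 2\right)\right) - 70\right) = - 317 \left(\left(18 - -12\right) - 70\right) = - 317 \left(\left(18 + 12\right) - 70\right) = - 317 \left(30 - 70\right) = \left(-317\right) \left(-40\right) = 12680$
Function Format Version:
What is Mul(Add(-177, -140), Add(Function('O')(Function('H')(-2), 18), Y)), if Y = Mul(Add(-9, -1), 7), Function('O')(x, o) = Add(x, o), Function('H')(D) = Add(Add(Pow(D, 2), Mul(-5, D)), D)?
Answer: 12680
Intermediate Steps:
Function('H')(D) = Add(Pow(D, 2), Mul(-4, D))
Function('O')(x, o) = Add(o, x)
Y = -70 (Y = Mul(-10, 7) = -70)
Mul(Add(-177, -140), Add(Function('O')(Function('H')(-2), 18), Y)) = Mul(Add(-177, -140), Add(Add(18, Mul(-2, Add(-4, -2))), -70)) = Mul(-317, Add(Add(18, Mul(-2, -6)), -70)) = Mul(-317, Add(Add(18, 12), -70)) = Mul(-317, Add(30, -70)) = Mul(-317, -40) = 12680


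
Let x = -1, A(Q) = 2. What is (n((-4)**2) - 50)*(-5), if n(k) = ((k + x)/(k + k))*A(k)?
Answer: 3925/16 ≈ 245.31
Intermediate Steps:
n(k) = (-1 + k)/k (n(k) = ((k - 1)/(k + k))*2 = ((-1 + k)/((2*k)))*2 = ((-1 + k)*(1/(2*k)))*2 = ((-1 + k)/(2*k))*2 = (-1 + k)/k)
(n((-4)**2) - 50)*(-5) = ((-1 + (-4)**2)/((-4)**2) - 50)*(-5) = ((-1 + 16)/16 - 50)*(-5) = ((1/16)*15 - 50)*(-5) = (15/16 - 50)*(-5) = -785/16*(-5) = 3925/16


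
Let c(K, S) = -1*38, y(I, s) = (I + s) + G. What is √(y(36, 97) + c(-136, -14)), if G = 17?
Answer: 4*√7 ≈ 10.583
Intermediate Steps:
y(I, s) = 17 + I + s (y(I, s) = (I + s) + 17 = 17 + I + s)
c(K, S) = -38
√(y(36, 97) + c(-136, -14)) = √((17 + 36 + 97) - 38) = √(150 - 38) = √112 = 4*√7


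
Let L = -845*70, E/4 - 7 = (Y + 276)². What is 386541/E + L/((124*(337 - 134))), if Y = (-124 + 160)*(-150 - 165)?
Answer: -35656371379/15179100772 ≈ -2.3490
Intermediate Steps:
Y = -11340 (Y = 36*(-315) = -11340)
E = 489648412 (E = 28 + 4*(-11340 + 276)² = 28 + 4*(-11064)² = 28 + 4*122412096 = 28 + 489648384 = 489648412)
L = -59150
386541/E + L/((124*(337 - 134))) = 386541/489648412 - 59150*1/(124*(337 - 134)) = 386541*(1/489648412) - 59150/(124*203) = 13329/16884428 - 59150/25172 = 13329/16884428 - 59150*1/25172 = 13329/16884428 - 4225/1798 = -35656371379/15179100772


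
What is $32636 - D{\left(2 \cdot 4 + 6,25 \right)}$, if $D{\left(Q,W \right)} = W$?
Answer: $32611$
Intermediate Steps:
$32636 - D{\left(2 \cdot 4 + 6,25 \right)} = 32636 - 25 = 32611$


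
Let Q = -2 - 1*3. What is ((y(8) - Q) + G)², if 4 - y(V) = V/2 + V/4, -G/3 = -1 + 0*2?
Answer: 36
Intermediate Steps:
G = 3 (G = -3*(-1 + 0*2) = -3*(-1 + 0) = -3*(-1) = 3)
y(V) = 4 - 3*V/4 (y(V) = 4 - (V/2 + V/4) = 4 - 3*V/4)
Q = -5 (Q = -2 - 3 = -5)
((y(8) - Q) + G)² = (((4 - ¾*8) - 1*(-5)) + 3)² = (((4 - 6) + 5) + 3)² = ((-2 + 5) + 3)² = (3 + 3)² = 6² = 36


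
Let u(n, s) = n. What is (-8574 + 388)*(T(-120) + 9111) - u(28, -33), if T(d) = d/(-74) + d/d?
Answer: -2760352980/37 ≈ -7.4604e+7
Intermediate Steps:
T(d) = 1 - d/74 (T(d) = d*(-1/74) + 1 = -d/74 + 1 = 1 - d/74)
(-8574 + 388)*(T(-120) + 9111) - u(28, -33) = (-8574 + 388)*((1 - 1/74*(-120)) + 9111) - 1*28 = -8186*((1 + 60/37) + 9111) - 28 = -8186*(97/37 + 9111) - 28 = -8186*337204/37 - 28 = -2760351944/37 - 28 = -2760352980/37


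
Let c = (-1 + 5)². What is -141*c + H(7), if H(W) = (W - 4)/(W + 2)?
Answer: -6767/3 ≈ -2255.7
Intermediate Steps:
c = 16 (c = 4² = 16)
H(W) = (-4 + W)/(2 + W)
-141*c + H(7) = -141*16 + (-4 + 7)/(2 + 7) = -2256 + 3/9 = -2256 + (⅑)*3 = -2256 + ⅓ = -6767/3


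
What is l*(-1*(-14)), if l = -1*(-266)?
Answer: 3724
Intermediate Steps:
l = 266
l*(-1*(-14)) = 266*(-1*(-14)) = 266*14 = 3724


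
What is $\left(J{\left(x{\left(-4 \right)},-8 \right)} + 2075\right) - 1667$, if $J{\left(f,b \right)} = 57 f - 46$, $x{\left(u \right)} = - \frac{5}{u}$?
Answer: $\frac{1733}{4} \approx 433.25$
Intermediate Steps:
$J{\left(f,b \right)} = -46 + 57 f$
$\left(J{\left(x{\left(-4 \right)},-8 \right)} + 2075\right) - 1667 = \left(\left(-46 + 57 \left(- \frac{5}{-4}\right)\right) + 2075\right) - 1667 = \left(\left(-46 + 57 \left(\left(-5\right) \left(- \frac{1}{4}\right)\right)\right) + 2075\right) - 1667 = \left(\left(-46 + 57 \cdot \frac{5}{4}\right) + 2075\right) - 1667 = \left(\left(-46 + \frac{285}{4}\right) + 2075\right) - 1667 = \left(\frac{101}{4} + 2075\right) - 1667 = \frac{8401}{4} - 1667 = \frac{1733}{4}$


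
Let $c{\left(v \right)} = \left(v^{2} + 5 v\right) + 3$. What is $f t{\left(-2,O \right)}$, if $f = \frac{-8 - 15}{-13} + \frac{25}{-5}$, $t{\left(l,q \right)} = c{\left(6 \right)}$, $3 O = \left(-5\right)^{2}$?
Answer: $- \frac{2898}{13} \approx -222.92$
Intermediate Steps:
$O = \frac{25}{3}$ ($O = \frac{\left(-5\right)^{2}}{3} = \frac{1}{3} \cdot 25 = \frac{25}{3} \approx 8.3333$)
$c{\left(v \right)} = 3 + v^{2} + 5 v$
$t{\left(l,q \right)} = 69$ ($t{\left(l,q \right)} = 3 + 6^{2} + 5 \cdot 6 = 3 + 36 + 30 = 69$)
$f = - \frac{42}{13}$ ($f = \left(-8 - 15\right) \left(- \frac{1}{13}\right) + 25 \left(- \frac{1}{5}\right) = \left(-23\right) \left(- \frac{1}{13}\right) - 5 = \frac{23}{13} - 5 = - \frac{42}{13} \approx -3.2308$)
$f t{\left(-2,O \right)} = \left(- \frac{42}{13}\right) 69 = - \frac{2898}{13}$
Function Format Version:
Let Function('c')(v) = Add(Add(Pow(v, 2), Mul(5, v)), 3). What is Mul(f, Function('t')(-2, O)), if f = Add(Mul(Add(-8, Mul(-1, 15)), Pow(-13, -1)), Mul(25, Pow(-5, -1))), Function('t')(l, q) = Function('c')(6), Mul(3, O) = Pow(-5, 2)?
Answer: Rational(-2898, 13) ≈ -222.92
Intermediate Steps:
O = Rational(25, 3) (O = Mul(Rational(1, 3), Pow(-5, 2)) = Mul(Rational(1, 3), 25) = Rational(25, 3) ≈ 8.3333)
Function('c')(v) = Add(3, Pow(v, 2), Mul(5, v))
Function('t')(l, q) = 69 (Function('t')(l, q) = Add(3, Pow(6, 2), Mul(5, 6)) = Add(3, 36, 30) = 69)
f = Rational(-42, 13) (f = Add(Mul(Add(-8, -15), Rational(-1, 13)), Mul(25, Rational(-1, 5))) = Add(Mul(-23, Rational(-1, 13)), -5) = Add(Rational(23, 13), -5) = Rational(-42, 13) ≈ -3.2308)
Mul(f, Function('t')(-2, O)) = Mul(Rational(-42, 13), 69) = Rational(-2898, 13)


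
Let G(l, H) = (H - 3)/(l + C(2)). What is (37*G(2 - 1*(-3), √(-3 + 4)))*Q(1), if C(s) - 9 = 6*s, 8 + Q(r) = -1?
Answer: 333/13 ≈ 25.615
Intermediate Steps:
Q(r) = -9 (Q(r) = -8 - 1 = -9)
C(s) = 9 + 6*s
G(l, H) = (-3 + H)/(21 + l) (G(l, H) = (H - 3)/(l + (9 + 6*2)) = (-3 + H)/(l + (9 + 12)) = (-3 + H)/(l + 21) = (-3 + H)/(21 + l))
(37*G(2 - 1*(-3), √(-3 + 4)))*Q(1) = (37*((-3 + √(-3 + 4))/(21 + (2 - 1*(-3)))))*(-9) = (37*((-3 + √1)/(21 + (2 + 3))))*(-9) = (37*((-3 + 1)/(21 + 5)))*(-9) = (37*(-2/26))*(-9) = (37*((1/26)*(-2)))*(-9) = (37*(-1/13))*(-9) = -37/13*(-9) = 333/13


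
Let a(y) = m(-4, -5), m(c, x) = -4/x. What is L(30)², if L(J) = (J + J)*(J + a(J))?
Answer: 3415104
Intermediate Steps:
a(y) = ⅘ (a(y) = -4/(-5) = -4*(-⅕) = ⅘)
L(J) = 2*J*(⅘ + J) (L(J) = (J + J)*(J + ⅘) = (2*J)*(⅘ + J) = 2*J*(⅘ + J))
L(30)² = ((⅖)*30*(4 + 5*30))² = ((⅖)*30*(4 + 150))² = ((⅖)*30*154)² = 1848² = 3415104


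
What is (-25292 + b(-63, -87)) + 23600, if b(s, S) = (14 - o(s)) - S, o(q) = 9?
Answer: -1600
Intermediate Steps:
b(s, S) = 5 - S (b(s, S) = (14 - 1*9) - S = (14 - 9) - S = 5 - S)
(-25292 + b(-63, -87)) + 23600 = (-25292 + (5 - 1*(-87))) + 23600 = (-25292 + (5 + 87)) + 23600 = (-25292 + 92) + 23600 = -25200 + 23600 = -1600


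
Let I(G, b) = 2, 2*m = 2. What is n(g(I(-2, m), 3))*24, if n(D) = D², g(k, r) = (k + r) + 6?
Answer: 2904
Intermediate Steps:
m = 1 (m = (½)*2 = 1)
g(k, r) = 6 + k + r
n(g(I(-2, m), 3))*24 = (6 + 2 + 3)²*24 = 11²*24 = 121*24 = 2904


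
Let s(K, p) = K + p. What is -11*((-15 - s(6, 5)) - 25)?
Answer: 561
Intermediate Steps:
-11*((-15 - s(6, 5)) - 25) = -11*((-15 - (6 + 5)) - 25) = -11*((-15 - 1*11) - 25) = -11*((-15 - 11) - 25) = -11*(-26 - 25) = -11*(-51) = 561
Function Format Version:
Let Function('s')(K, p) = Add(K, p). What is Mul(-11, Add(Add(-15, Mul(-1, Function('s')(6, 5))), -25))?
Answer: 561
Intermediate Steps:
Mul(-11, Add(Add(-15, Mul(-1, Function('s')(6, 5))), -25)) = Mul(-11, Add(Add(-15, Mul(-1, Add(6, 5))), -25)) = Mul(-11, Add(Add(-15, Mul(-1, 11)), -25)) = Mul(-11, Add(Add(-15, -11), -25)) = Mul(-11, Add(-26, -25)) = Mul(-11, -51) = 561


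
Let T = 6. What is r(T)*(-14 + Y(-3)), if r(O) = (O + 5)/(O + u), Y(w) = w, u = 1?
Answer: -187/7 ≈ -26.714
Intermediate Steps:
r(O) = (5 + O)/(1 + O) (r(O) = (O + 5)/(O + 1) = (5 + O)/(1 + O))
r(T)*(-14 + Y(-3)) = ((5 + 6)/(1 + 6))*(-14 - 3) = (11/7)*(-17) = -187/7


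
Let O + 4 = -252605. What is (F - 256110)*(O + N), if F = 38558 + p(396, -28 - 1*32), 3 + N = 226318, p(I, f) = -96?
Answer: 5722836512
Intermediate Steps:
O = -252609 (O = -4 - 252605 = -252609)
N = 226315 (N = -3 + 226318 = 226315)
F = 38462 (F = 38558 - 96 = 38462)
(F - 256110)*(O + N) = (38462 - 256110)*(-252609 + 226315) = -217648*(-26294) = 5722836512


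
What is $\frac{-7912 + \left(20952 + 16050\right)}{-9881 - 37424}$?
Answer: $- \frac{5818}{9461} \approx -0.61495$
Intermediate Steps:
$\frac{-7912 + \left(20952 + 16050\right)}{-9881 - 37424} = \frac{-7912 + 37002}{-47305} = 29090 \left(- \frac{1}{47305}\right) = - \frac{5818}{9461}$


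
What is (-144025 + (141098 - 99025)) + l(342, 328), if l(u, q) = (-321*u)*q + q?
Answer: -36110120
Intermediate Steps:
l(u, q) = q - 321*q*u (l(u, q) = -321*q*u + q = q - 321*q*u)
(-144025 + (141098 - 99025)) + l(342, 328) = (-144025 + (141098 - 99025)) + 328*(1 - 321*342) = (-144025 + 42073) + 328*(1 - 109782) = -101952 + 328*(-109781) = -101952 - 36008168 = -36110120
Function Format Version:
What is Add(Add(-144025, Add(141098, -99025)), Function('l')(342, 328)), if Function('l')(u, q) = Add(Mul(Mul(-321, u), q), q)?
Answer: -36110120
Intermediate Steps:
Function('l')(u, q) = Add(q, Mul(-321, q, u)) (Function('l')(u, q) = Add(Mul(-321, q, u), q) = Add(q, Mul(-321, q, u)))
Add(Add(-144025, Add(141098, -99025)), Function('l')(342, 328)) = Add(Add(-144025, Add(141098, -99025)), Mul(328, Add(1, Mul(-321, 342)))) = Add(Add(-144025, 42073), Mul(328, Add(1, -109782))) = Add(-101952, Mul(328, -109781)) = Add(-101952, -36008168) = -36110120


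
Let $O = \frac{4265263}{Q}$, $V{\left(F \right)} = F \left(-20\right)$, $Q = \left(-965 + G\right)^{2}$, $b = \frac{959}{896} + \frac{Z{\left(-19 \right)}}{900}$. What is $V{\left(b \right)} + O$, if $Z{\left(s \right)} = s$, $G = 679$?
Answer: $\frac{917587247}{29446560} \approx 31.161$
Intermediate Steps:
$b = \frac{30217}{28800}$ ($b = \frac{959}{896} - \frac{19}{900} = 959 \cdot \frac{1}{896} - \frac{19}{900} = \frac{137}{128} - \frac{19}{900} = \frac{30217}{28800} \approx 1.0492$)
$Q = 81796$ ($Q = \left(-965 + 679\right)^{2} = \left(-286\right)^{2} = 81796$)
$V{\left(F \right)} = - 20 F$
$O = \frac{4265263}{81796} \approx 52.145$
$V{\left(b \right)} + O = \left(-20\right) \frac{30217}{28800} + \frac{4265263}{81796} = - \frac{30217}{1440} + \frac{4265263}{81796} = \frac{917587247}{29446560}$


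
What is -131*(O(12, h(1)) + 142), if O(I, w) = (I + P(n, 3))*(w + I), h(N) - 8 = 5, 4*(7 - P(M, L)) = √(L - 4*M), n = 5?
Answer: -80827 + 3275*I*√17/4 ≈ -80827.0 + 3375.8*I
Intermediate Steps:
P(M, L) = 7 - √(L - 4*M)/4
h(N) = 13 (h(N) = 8 + 5 = 13)
O(I, w) = (I + w)*(7 + I - I*√17/4) (O(I, w) = (I + (7 - √(3 - 4*5)/4))*(w + I) = (I + (7 - √(3 - 20)/4))*(I + w) = (I + (7 - I*√17/4))*(I + w) = (7 + I - I*√17/4)*(I + w) = (I + w)*(7 + I - I*√17/4))
-131*(O(12, h(1)) + 142) = -131*((12² + 12*13 + (¼)*12*(28 - I*√17) + (¼)*13*(28 - I*√17)) + 142) = -131*((144 + 156 + (84 - 3*I*√17) + (91 - 13*I*√17/4)) + 142) = -131*((475 - 25*I*√17/4) + 142) = -131*(617 - 25*I*√17/4) = -80827 + 3275*I*√17/4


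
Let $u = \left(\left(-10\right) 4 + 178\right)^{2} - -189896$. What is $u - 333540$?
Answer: $-124600$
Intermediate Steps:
$u = 208940$ ($u = \left(-40 + 178\right)^{2} + 189896 = 138^{2} + 189896 = 19044 + 189896 = 208940$)
$u - 333540 = 208940 - 333540 = -124600$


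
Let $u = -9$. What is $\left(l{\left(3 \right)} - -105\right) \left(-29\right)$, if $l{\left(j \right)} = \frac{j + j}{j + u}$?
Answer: $-3016$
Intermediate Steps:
$l{\left(j \right)} = \frac{2 j}{-9 + j}$ ($l{\left(j \right)} = \frac{j + j}{j - 9} = \frac{2 j}{-9 + j}$)
$\left(l{\left(3 \right)} - -105\right) \left(-29\right) = \left(2 \cdot 3 \frac{1}{-9 + 3} - -105\right) \left(-29\right) = \left(2 \cdot 3 \frac{1}{-6} + 105\right) \left(-29\right) = \left(2 \cdot 3 \left(- \frac{1}{6}\right) + 105\right) \left(-29\right) = \left(-1 + 105\right) \left(-29\right) = 104 \left(-29\right) = -3016$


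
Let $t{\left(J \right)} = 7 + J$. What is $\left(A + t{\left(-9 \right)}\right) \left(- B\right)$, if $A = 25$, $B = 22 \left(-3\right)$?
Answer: $1518$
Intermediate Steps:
$B = -66$
$\left(A + t{\left(-9 \right)}\right) \left(- B\right) = \left(25 + \left(7 - 9\right)\right) \left(\left(-1\right) \left(-66\right)\right) = \left(25 - 2\right) 66 = 23 \cdot 66 = 1518$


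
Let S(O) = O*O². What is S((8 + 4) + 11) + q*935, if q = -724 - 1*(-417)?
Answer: -274878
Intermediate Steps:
q = -307 (q = -724 + 417 = -307)
S(O) = O³
S((8 + 4) + 11) + q*935 = ((8 + 4) + 11)³ - 307*935 = (12 + 11)³ - 287045 = 23³ - 287045 = 12167 - 287045 = -274878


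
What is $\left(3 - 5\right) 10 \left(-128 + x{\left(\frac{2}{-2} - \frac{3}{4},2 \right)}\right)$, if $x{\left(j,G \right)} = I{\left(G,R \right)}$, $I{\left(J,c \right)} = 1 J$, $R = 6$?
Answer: $2520$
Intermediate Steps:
$I{\left(J,c \right)} = J$
$x{\left(j,G \right)} = G$
$\left(3 - 5\right) 10 \left(-128 + x{\left(\frac{2}{-2} - \frac{3}{4},2 \right)}\right) = \left(3 - 5\right) 10 \left(-128 + 2\right) = \left(3 - 5\right) 10 \left(-126\right) = \left(-2\right) 10 \left(-126\right) = \left(-20\right) \left(-126\right) = 2520$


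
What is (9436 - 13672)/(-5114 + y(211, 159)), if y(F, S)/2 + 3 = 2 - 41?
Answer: 2118/2599 ≈ 0.81493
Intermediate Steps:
y(F, S) = -84 (y(F, S) = -6 + 2*(2 - 41) = -6 + 2*(-39) = -6 - 78 = -84)
(9436 - 13672)/(-5114 + y(211, 159)) = (9436 - 13672)/(-5114 - 84) = -4236/(-5198) = -4236*(-1/5198) = 2118/2599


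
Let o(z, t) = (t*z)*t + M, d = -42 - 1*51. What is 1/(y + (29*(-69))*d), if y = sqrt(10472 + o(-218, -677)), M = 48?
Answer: 20677/3858945539 - I*sqrt(11100578)/11576836617 ≈ 5.3582e-6 - 2.8779e-7*I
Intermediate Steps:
d = -93 (d = -42 - 51 = -93)
o(z, t) = 48 + z*t**2 (o(z, t) = (t*z)*t + 48 = z*t**2 + 48 = 48 + z*t**2)
y = 3*I*sqrt(11100578) (y = sqrt(10472 + (48 - 218*(-677)**2)) = sqrt(10472 + (48 - 218*458329)) = sqrt(10472 + (48 - 99915722)) = sqrt(10472 - 99915674) = sqrt(-99905202) = 3*I*sqrt(11100578) ≈ 9995.3*I)
1/(y + (29*(-69))*d) = 1/(3*I*sqrt(11100578) + (29*(-69))*(-93)) = 1/(3*I*sqrt(11100578) - 2001*(-93)) = 1/(3*I*sqrt(11100578) + 186093) = 1/(186093 + 3*I*sqrt(11100578))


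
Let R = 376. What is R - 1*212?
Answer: 164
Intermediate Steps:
R - 1*212 = 376 - 1*212 = 376 - 212 = 164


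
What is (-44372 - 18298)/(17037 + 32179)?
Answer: -31335/24608 ≈ -1.2734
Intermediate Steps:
(-44372 - 18298)/(17037 + 32179) = -62670/49216 = -62670*1/49216 = -31335/24608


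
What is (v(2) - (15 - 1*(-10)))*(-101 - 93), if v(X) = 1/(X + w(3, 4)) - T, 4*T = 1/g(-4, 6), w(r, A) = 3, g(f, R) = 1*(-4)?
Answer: 191963/40 ≈ 4799.1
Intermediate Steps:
g(f, R) = -4
T = -1/16 (T = (¼)/(-4) = (¼)*(-¼) = -1/16 ≈ -0.062500)
v(X) = 1/16 + 1/(3 + X) (v(X) = 1/(X + 3) - 1*(-1/16) = 1/(3 + X) + 1/16 = 1/16 + 1/(3 + X))
(v(2) - (15 - 1*(-10)))*(-101 - 93) = ((19 + 2)/(16*(3 + 2)) - (15 - 1*(-10)))*(-101 - 93) = ((1/16)*21/5 - (15 + 10))*(-194) = ((1/16)*(⅕)*21 - 1*25)*(-194) = (21/80 - 25)*(-194) = -1979/80*(-194) = 191963/40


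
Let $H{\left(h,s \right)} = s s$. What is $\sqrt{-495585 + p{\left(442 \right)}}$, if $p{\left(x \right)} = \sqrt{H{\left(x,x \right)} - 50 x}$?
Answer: $\sqrt{-495585 + 28 \sqrt{221}} \approx 703.68 i$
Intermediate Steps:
$H{\left(h,s \right)} = s^{2}$
$p{\left(x \right)} = \sqrt{x^{2} - 50 x}$
$\sqrt{-495585 + p{\left(442 \right)}} = \sqrt{-495585 + \sqrt{442 \left(-50 + 442\right)}} = \sqrt{-495585 + \sqrt{442 \cdot 392}} = \sqrt{-495585 + \sqrt{173264}} = \sqrt{-495585 + 28 \sqrt{221}}$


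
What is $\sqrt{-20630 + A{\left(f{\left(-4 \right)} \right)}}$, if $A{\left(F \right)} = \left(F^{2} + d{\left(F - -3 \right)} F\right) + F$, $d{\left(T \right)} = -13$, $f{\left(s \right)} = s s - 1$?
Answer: $i \sqrt{20585} \approx 143.47 i$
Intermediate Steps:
$f{\left(s \right)} = -1 + s^{2}$ ($f{\left(s \right)} = s^{2} - 1 = -1 + s^{2}$)
$A{\left(F \right)} = F^{2} - 12 F$ ($A{\left(F \right)} = \left(F^{2} - 13 F\right) + F = F^{2} - 12 F$)
$\sqrt{-20630 + A{\left(f{\left(-4 \right)} \right)}} = \sqrt{-20630 + \left(-1 + \left(-4\right)^{2}\right) \left(-12 - \left(1 - \left(-4\right)^{2}\right)\right)} = \sqrt{-20630 + \left(-1 + 16\right) \left(-12 + \left(-1 + 16\right)\right)} = \sqrt{-20630 + 15 \left(-12 + 15\right)} = \sqrt{-20630 + 15 \cdot 3} = \sqrt{-20630 + 45} = \sqrt{-20585} = i \sqrt{20585}$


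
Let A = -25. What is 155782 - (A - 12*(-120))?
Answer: 154367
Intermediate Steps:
155782 - (A - 12*(-120)) = 155782 - (-25 - 12*(-120)) = 155782 - (-25 + 1440) = 155782 - 1*1415 = 155782 - 1415 = 154367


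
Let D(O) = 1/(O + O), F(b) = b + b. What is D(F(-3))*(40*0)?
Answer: 0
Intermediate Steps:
F(b) = 2*b
D(O) = 1/(2*O)
D(F(-3))*(40*0) = (1/(2*((2*(-3)))))*(40*0) = ((½)/(-6))*0 = ((½)*(-⅙))*0 = -1/12*0 = 0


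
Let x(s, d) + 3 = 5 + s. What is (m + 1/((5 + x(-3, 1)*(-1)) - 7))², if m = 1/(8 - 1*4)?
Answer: 9/16 ≈ 0.56250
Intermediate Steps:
x(s, d) = 2 + s (x(s, d) = -3 + (5 + s) = 2 + s)
m = ¼ (m = 1/(8 - 4) = 1/4 = ¼ ≈ 0.25000)
(m + 1/((5 + x(-3, 1)*(-1)) - 7))² = (¼ + 1/((5 + (2 - 3)*(-1)) - 7))² = (¼ + 1/((5 - 1*(-1)) - 7))² = (¼ + 1/((5 + 1) - 7))² = (¼ + 1/(6 - 7))² = (¼ + 1/(-1))² = (¼ - 1)² = (-¾)² = 9/16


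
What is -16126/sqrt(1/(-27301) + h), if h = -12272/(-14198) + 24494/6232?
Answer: -2932*sqrt(437164694799622834004345)/263232317495 ≈ -7364.6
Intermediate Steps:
h = 106061229/22120484 (h = -12272*(-1/14198) + 24494*(1/6232) = 6136/7099 + 12247/3116 = 106061229/22120484 ≈ 4.7947)
-16126/sqrt(1/(-27301) + h) = -16126/sqrt(1/(-27301) + 106061229/22120484) = -16126/sqrt(-1/27301 + 106061229/22120484) = -16126*2*sqrt(437164694799622834004345)/2895555492445 = -2932*sqrt(437164694799622834004345)/263232317495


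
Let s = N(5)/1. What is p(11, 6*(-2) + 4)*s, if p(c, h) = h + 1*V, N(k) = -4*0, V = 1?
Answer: 0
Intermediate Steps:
N(k) = 0
p(c, h) = 1 + h (p(c, h) = h + 1*1 = h + 1 = 1 + h)
s = 0 (s = 0/1 = 0*1 = 0)
p(11, 6*(-2) + 4)*s = (1 + (6*(-2) + 4))*0 = (1 + (-12 + 4))*0 = (1 - 8)*0 = -7*0 = 0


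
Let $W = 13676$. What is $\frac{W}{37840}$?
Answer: $\frac{3419}{9460} \approx 0.36142$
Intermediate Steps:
$\frac{W}{37840} = \frac{13676}{37840} = 13676 \cdot \frac{1}{37840} = \frac{3419}{9460}$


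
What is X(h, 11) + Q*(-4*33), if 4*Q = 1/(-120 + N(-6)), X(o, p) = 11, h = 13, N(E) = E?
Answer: 473/42 ≈ 11.262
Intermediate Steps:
Q = -1/504 (Q = 1/(4*(-120 - 6)) = (1/4)/(-126) = (1/4)*(-1/126) = -1/504 ≈ -0.0019841)
X(h, 11) + Q*(-4*33) = 11 - (-1)*33/126 = 11 - 1/504*(-132) = 11 + 11/42 = 473/42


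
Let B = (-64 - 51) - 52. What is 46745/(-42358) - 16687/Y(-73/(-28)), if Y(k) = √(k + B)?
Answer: -46745/42358 + 33374*I*√32221/4603 ≈ -1.1036 + 1301.5*I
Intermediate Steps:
B = -167 (B = -115 - 52 = -167)
Y(k) = √(-167 + k) (Y(k) = √(k - 167) = √(-167 + k))
46745/(-42358) - 16687/Y(-73/(-28)) = 46745/(-42358) - 16687/√(-167 - 73/(-28)) = 46745*(-1/42358) - 16687/√(-167 - 73*(-1/28)) = -46745/42358 - 16687/√(-167 + 73/28) = -46745/42358 - 16687*(-2*I*√32221/4603) = -46745/42358 - (-33374)*I*√32221/4603 = -46745/42358 + 33374*I*√32221/4603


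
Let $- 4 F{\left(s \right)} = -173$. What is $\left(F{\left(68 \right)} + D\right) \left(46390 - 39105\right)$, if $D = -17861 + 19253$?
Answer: $\frac{41823185}{4} \approx 1.0456 \cdot 10^{7}$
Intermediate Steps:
$D = 1392$
$F{\left(s \right)} = \frac{173}{4}$ ($F{\left(s \right)} = \left(- \frac{1}{4}\right) \left(-173\right) = \frac{173}{4}$)
$\left(F{\left(68 \right)} + D\right) \left(46390 - 39105\right) = \left(\frac{173}{4} + 1392\right) \left(46390 - 39105\right) = \frac{5741}{4} \cdot 7285 = \frac{41823185}{4}$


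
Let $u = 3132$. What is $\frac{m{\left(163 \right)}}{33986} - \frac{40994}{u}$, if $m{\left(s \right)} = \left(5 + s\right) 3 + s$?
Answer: $- \frac{173891630}{13305519} \approx -13.069$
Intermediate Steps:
$m{\left(s \right)} = 15 + 4 s$ ($m{\left(s \right)} = \left(15 + 3 s\right) + s = 15 + 4 s$)
$\frac{m{\left(163 \right)}}{33986} - \frac{40994}{u} = \frac{15 + 4 \cdot 163}{33986} - \frac{40994}{3132} = \left(15 + 652\right) \frac{1}{33986} - \frac{20497}{1566} = 667 \cdot \frac{1}{33986} - \frac{20497}{1566} = \frac{667}{33986} - \frac{20497}{1566} = - \frac{173891630}{13305519}$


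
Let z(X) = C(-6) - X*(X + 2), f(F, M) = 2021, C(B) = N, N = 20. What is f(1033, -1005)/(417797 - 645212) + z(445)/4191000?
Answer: -716022899/12707950200 ≈ -0.056345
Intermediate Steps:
C(B) = 20
z(X) = 20 - X*(2 + X) (z(X) = 20 - X*(X + 2) = 20 - X*(2 + X))
f(1033, -1005)/(417797 - 645212) + z(445)/4191000 = 2021/(417797 - 645212) + (20 - 1*445**2 - 2*445)/4191000 = 2021/(-227415) + (20 - 1*198025 - 890)*(1/4191000) = 2021*(-1/227415) + (20 - 198025 - 890)*(1/4191000) = -2021/227415 - 198895*1/4191000 = -2021/227415 - 39779/838200 = -716022899/12707950200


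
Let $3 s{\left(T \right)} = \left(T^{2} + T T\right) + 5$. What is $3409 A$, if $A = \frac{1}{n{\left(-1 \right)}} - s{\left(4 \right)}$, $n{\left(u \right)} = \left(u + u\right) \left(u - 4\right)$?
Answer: $- \frac{1251103}{30} \approx -41703.0$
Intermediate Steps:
$s{\left(T \right)} = \frac{5}{3} + \frac{2 T^{2}}{3}$ ($s{\left(T \right)} = \frac{\left(T^{2} + T T\right) + 5}{3} = \frac{\left(T^{2} + T^{2}\right) + 5}{3} = \frac{2 T^{2} + 5}{3} = \frac{5 + 2 T^{2}}{3} = \frac{5}{3} + \frac{2 T^{2}}{3}$)
$n{\left(u \right)} = 2 u \left(-4 + u\right)$
$A = - \frac{367}{30}$ ($A = \frac{1}{2 \left(-1\right) \left(-4 - 1\right)} - \left(\frac{5}{3} + \frac{2 \cdot 4^{2}}{3}\right) = \frac{1}{2 \left(-1\right) \left(-5\right)} - \left(\frac{5}{3} + \frac{2}{3} \cdot 16\right) = \frac{1}{10} - \left(\frac{5}{3} + \frac{32}{3}\right) = \frac{1}{10} - \frac{37}{3} = - \frac{367}{30} \approx -12.233$)
$3409 A = 3409 \left(- \frac{367}{30}\right) = - \frac{1251103}{30}$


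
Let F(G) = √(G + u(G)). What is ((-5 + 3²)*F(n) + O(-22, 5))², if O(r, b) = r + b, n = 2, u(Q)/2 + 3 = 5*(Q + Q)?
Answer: 49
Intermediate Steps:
u(Q) = -6 + 20*Q (u(Q) = -6 + 2*(5*(Q + Q)) = -6 + 2*(5*(2*Q)) = -6 + 2*(10*Q) = -6 + 20*Q)
O(r, b) = b + r
F(G) = √(-6 + 21*G) (F(G) = √(G + (-6 + 20*G)) = √(-6 + 21*G))
((-5 + 3²)*F(n) + O(-22, 5))² = ((-5 + 3²)*√(-6 + 21*2) + (5 - 22))² = ((-5 + 9)*√(-6 + 42) - 17)² = (4*√36 - 17)² = (4*6 - 17)² = (24 - 17)² = 7² = 49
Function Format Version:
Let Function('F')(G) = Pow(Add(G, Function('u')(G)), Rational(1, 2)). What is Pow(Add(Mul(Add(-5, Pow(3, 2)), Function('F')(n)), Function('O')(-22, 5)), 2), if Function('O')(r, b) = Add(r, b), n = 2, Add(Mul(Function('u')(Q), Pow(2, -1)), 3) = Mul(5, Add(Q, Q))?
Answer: 49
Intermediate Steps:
Function('u')(Q) = Add(-6, Mul(20, Q)) (Function('u')(Q) = Add(-6, Mul(2, Mul(5, Add(Q, Q)))) = Add(-6, Mul(2, Mul(5, Mul(2, Q)))) = Add(-6, Mul(2, Mul(10, Q))) = Add(-6, Mul(20, Q)))
Function('O')(r, b) = Add(b, r)
Function('F')(G) = Pow(Add(-6, Mul(21, G)), Rational(1, 2)) (Function('F')(G) = Pow(Add(G, Add(-6, Mul(20, G))), Rational(1, 2)) = Pow(Add(-6, Mul(21, G)), Rational(1, 2)))
Pow(Add(Mul(Add(-5, Pow(3, 2)), Function('F')(n)), Function('O')(-22, 5)), 2) = Pow(Add(Mul(Add(-5, Pow(3, 2)), Pow(Add(-6, Mul(21, 2)), Rational(1, 2))), Add(5, -22)), 2) = Pow(Add(Mul(Add(-5, 9), Pow(Add(-6, 42), Rational(1, 2))), -17), 2) = Pow(Add(Mul(4, Pow(36, Rational(1, 2))), -17), 2) = Pow(Add(Mul(4, 6), -17), 2) = Pow(Add(24, -17), 2) = Pow(7, 2) = 49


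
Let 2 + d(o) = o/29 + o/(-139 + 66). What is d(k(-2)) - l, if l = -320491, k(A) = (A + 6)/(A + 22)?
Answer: 3392376109/10585 ≈ 3.2049e+5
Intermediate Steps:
k(A) = (6 + A)/(22 + A)
d(o) = -2 + 44*o/2117 (d(o) = -2 + (o/29 + o/(-139 + 66)) = -2 + (o*(1/29) + o/(-73)) = -2 + (o/29 + o*(-1/73)) = -2 + (o/29 - o/73) = -2 + 44*o/2117)
d(k(-2)) - l = (-2 + 44*((6 - 2)/(22 - 2))/2117) - 1*(-320491) = (-2 + 44*(4/20)/2117) + 320491 = (-2 + 44*((1/20)*4)/2117) + 320491 = (-2 + (44/2117)*(1/5)) + 320491 = (-2 + 44/10585) + 320491 = -21126/10585 + 320491 = 3392376109/10585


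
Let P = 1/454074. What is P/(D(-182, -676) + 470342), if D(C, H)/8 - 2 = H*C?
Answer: 1/660502397436 ≈ 1.5140e-12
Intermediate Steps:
D(C, H) = 16 + 8*C*H (D(C, H) = 16 + 8*(H*C) = 16 + 8*(C*H) = 16 + 8*C*H)
P = 1/454074 ≈ 2.2023e-6
P/(D(-182, -676) + 470342) = 1/(454074*((16 + 8*(-182)*(-676)) + 470342)) = 1/(454074*((16 + 984256) + 470342)) = 1/(454074*(984272 + 470342)) = (1/454074)/1454614 = (1/454074)*(1/1454614) = 1/660502397436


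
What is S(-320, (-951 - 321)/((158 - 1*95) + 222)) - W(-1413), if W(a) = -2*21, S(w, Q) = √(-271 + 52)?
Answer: 42 + I*√219 ≈ 42.0 + 14.799*I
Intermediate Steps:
S(w, Q) = I*√219 (S(w, Q) = √(-219) = I*√219)
W(a) = -42
S(-320, (-951 - 321)/((158 - 1*95) + 222)) - W(-1413) = I*√219 - 1*(-42) = I*√219 + 42 = 42 + I*√219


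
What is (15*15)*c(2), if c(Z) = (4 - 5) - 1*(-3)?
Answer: 450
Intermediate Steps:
c(Z) = 2 (c(Z) = -1 + 3 = 2)
(15*15)*c(2) = (15*15)*2 = 225*2 = 450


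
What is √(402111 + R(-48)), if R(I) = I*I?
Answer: 3*√44935 ≈ 635.94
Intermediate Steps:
R(I) = I²
√(402111 + R(-48)) = √(402111 + (-48)²) = √(402111 + 2304) = √404415 = 3*√44935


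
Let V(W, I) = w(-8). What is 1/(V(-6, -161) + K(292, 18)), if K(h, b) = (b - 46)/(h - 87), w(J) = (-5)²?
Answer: 205/5097 ≈ 0.040220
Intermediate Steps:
w(J) = 25
V(W, I) = 25
K(h, b) = (-46 + b)/(-87 + h)
1/(V(-6, -161) + K(292, 18)) = 1/(25 + (-46 + 18)/(-87 + 292)) = 1/(25 - 28/205) = 1/(5097/205) = 205/5097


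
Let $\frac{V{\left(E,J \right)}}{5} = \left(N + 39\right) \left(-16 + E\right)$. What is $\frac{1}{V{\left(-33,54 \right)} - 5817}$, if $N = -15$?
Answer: $- \frac{1}{11697} \approx -8.5492 \cdot 10^{-5}$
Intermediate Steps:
$V{\left(E,J \right)} = -1920 + 120 E$ ($V{\left(E,J \right)} = 5 \left(-15 + 39\right) \left(-16 + E\right) = 5 \cdot 24 \left(-16 + E\right) = 5 \left(-384 + 24 E\right) = -1920 + 120 E$)
$\frac{1}{V{\left(-33,54 \right)} - 5817} = \frac{1}{\left(-1920 + 120 \left(-33\right)\right) - 5817} = \frac{1}{\left(-1920 - 3960\right) - 5817} = \frac{1}{-5880 - 5817} = \frac{1}{-11697} = - \frac{1}{11697}$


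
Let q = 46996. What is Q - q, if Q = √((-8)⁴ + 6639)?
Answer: -46996 + √10735 ≈ -46892.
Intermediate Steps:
Q = √10735 (Q = √(4096 + 6639) = √10735 ≈ 103.61)
Q - q = √10735 - 1*46996 = √10735 - 46996 = -46996 + √10735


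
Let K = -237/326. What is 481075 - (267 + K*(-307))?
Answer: 156670649/326 ≈ 4.8059e+5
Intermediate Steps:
K = -237/326 (K = -237*1/326 = -237/326 ≈ -0.72699)
481075 - (267 + K*(-307)) = 481075 - (267 - 237/326*(-307)) = 481075 - (267 + 72759/326) = 481075 - 1*159801/326 = 481075 - 159801/326 = 156670649/326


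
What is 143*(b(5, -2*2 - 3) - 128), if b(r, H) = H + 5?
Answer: -18590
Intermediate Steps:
b(r, H) = 5 + H
143*(b(5, -2*2 - 3) - 128) = 143*((5 + (-2*2 - 3)) - 128) = 143*((5 + (-4 - 3)) - 128) = 143*((5 - 7) - 128) = 143*(-2 - 128) = 143*(-130) = -18590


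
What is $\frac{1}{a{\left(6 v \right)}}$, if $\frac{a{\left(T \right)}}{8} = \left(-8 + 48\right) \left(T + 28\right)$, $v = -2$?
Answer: $\frac{1}{5120} \approx 0.00019531$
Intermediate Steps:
$a{\left(T \right)} = 8960 + 320 T$ ($a{\left(T \right)} = 8 \left(-8 + 48\right) \left(T + 28\right) = 8 \cdot 40 \left(28 + T\right) = 8 \left(1120 + 40 T\right) = 8960 + 320 T$)
$\frac{1}{a{\left(6 v \right)}} = \frac{1}{8960 + 320 \cdot 6 \left(-2\right)} = \frac{1}{8960 + 320 \left(-12\right)} = \frac{1}{8960 - 3840} = \frac{1}{5120}$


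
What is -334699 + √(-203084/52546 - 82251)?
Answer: -334699 + I*√56778109093745/26273 ≈ -3.347e+5 + 286.8*I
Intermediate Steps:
-334699 + √(-203084/52546 - 82251) = -334699 + √(-203084*1/52546 - 82251) = -334699 + √(-101542/26273 - 82251) = -334699 + √(-2161082065/26273) = -334699 + I*√56778109093745/26273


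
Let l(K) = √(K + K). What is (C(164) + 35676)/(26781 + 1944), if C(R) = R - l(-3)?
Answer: 7168/5745 - I*√6/28725 ≈ 1.2477 - 8.5274e-5*I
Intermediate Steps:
l(K) = √2*√K (l(K) = √(2*K) = √2*√K)
C(R) = R - I*√6 (C(R) = R - √2*√(-3) = R - √2*I*√3 = R - I*√6)
(C(164) + 35676)/(26781 + 1944) = ((164 - I*√6) + 35676)/(26781 + 1944) = (35840 - I*√6)/28725 = (35840 - I*√6)*(1/28725) = 7168/5745 - I*√6/28725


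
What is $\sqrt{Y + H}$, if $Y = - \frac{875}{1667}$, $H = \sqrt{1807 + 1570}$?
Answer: $\frac{\sqrt{-1458625 + 2778889 \sqrt{3377}}}{1667} \approx 7.5886$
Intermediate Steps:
$H = \sqrt{3377} \approx 58.112$
$Y = - \frac{875}{1667}$ ($Y = \left(-875\right) \frac{1}{1667} = - \frac{875}{1667} \approx -0.52489$)
$\sqrt{Y + H} = \sqrt{- \frac{875}{1667} + \sqrt{3377}}$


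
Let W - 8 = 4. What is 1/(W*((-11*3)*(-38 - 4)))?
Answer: 1/16632 ≈ 6.0125e-5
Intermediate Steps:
W = 12 (W = 8 + 4 = 12)
1/(W*((-11*3)*(-38 - 4))) = 1/(12*((-11*3)*(-38 - 4))) = 1/(12*(-33*(-42))) = 1/(12*1386) = 1/16632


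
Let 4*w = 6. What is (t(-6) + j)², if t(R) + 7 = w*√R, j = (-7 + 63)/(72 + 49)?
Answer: 856055/29282 - 2373*I*√6/121 ≈ 29.235 - 48.038*I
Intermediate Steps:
w = 3/2 (w = (¼)*6 = 3/2 ≈ 1.5000)
j = 56/121 ≈ 0.46281
t(R) = -7 + 3*√R/2
(t(-6) + j)² = ((-7 + 3*√(-6)/2) + 56/121)² = ((-7 + 3*(I*√6)/2) + 56/121)² = ((-7 + 3*I*√6/2) + 56/121)² = (-791/121 + 3*I*√6/2)²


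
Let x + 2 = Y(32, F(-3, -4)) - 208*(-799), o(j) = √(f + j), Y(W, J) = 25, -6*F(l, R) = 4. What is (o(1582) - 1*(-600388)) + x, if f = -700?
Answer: 766603 + 21*√2 ≈ 7.6663e+5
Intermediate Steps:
F(l, R) = -⅔ (F(l, R) = -⅙*4 = -⅔)
o(j) = √(-700 + j)
x = 166215 (x = -2 + (25 - 208*(-799)) = -2 + (25 + 166192) = -2 + 166217 = 166215)
(o(1582) - 1*(-600388)) + x = (√(-700 + 1582) - 1*(-600388)) + 166215 = (√882 + 600388) + 166215 = (21*√2 + 600388) + 166215 = (600388 + 21*√2) + 166215 = 766603 + 21*√2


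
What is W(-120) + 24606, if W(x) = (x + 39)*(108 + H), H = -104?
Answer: 24282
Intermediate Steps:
W(x) = 156 + 4*x (W(x) = (x + 39)*(108 - 104) = (39 + x)*4 = 156 + 4*x)
W(-120) + 24606 = (156 + 4*(-120)) + 24606 = (156 - 480) + 24606 = -324 + 24606 = 24282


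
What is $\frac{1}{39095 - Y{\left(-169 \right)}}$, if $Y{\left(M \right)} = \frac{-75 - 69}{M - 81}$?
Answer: $\frac{125}{4886803} \approx 2.5579 \cdot 10^{-5}$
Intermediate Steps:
$Y{\left(M \right)} = - \frac{144}{-81 + M}$
$\frac{1}{39095 - Y{\left(-169 \right)}} = \frac{1}{39095 - - \frac{144}{-81 - 169}} = \frac{1}{39095 - - \frac{144}{-250}} = \frac{1}{39095 - \left(-144\right) \left(- \frac{1}{250}\right)} = \frac{1}{39095 - \frac{72}{125}} = \frac{1}{\frac{4886803}{125}} = \frac{125}{4886803}$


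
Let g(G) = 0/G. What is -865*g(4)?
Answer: 0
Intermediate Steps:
g(G) = 0
-865*g(4) = -865*0 = 0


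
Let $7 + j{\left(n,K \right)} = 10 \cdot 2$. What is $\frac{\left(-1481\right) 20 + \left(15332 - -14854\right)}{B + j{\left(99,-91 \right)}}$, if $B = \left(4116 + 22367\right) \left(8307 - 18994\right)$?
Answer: $- \frac{283}{141511904} \approx -1.9998 \cdot 10^{-6}$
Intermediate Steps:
$j{\left(n,K \right)} = 13$ ($j{\left(n,K \right)} = -7 + 10 \cdot 2 = -7 + 20 = 13$)
$B = -283023821$ ($B = 26483 \left(-10687\right) = -283023821$)
$\frac{\left(-1481\right) 20 + \left(15332 - -14854\right)}{B + j{\left(99,-91 \right)}} = \frac{\left(-1481\right) 20 + \left(15332 - -14854\right)}{-283023821 + 13} = \frac{-29620 + \left(15332 + 14854\right)}{-283023808} = \left(-29620 + 30186\right) \left(- \frac{1}{283023808}\right) = 566 \left(- \frac{1}{283023808}\right) = - \frac{283}{141511904}$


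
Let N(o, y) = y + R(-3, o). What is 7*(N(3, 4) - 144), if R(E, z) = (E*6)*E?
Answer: -602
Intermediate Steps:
R(E, z) = 6*E**2 (R(E, z) = (6*E)*E = 6*E**2)
N(o, y) = 54 + y (N(o, y) = y + 6*(-3)**2 = y + 6*9 = y + 54 = 54 + y)
7*(N(3, 4) - 144) = 7*((54 + 4) - 144) = 7*(58 - 144) = 7*(-86) = -602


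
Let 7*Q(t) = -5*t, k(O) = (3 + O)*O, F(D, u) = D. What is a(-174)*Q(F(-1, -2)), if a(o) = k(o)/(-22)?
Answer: -74385/77 ≈ -966.04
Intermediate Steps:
k(O) = O*(3 + O)
Q(t) = -5*t/7 (Q(t) = (-5*t)/7 = -5*t/7)
a(o) = -o*(3 + o)/22 (a(o) = (o*(3 + o))/(-22) = (o*(3 + o))*(-1/22) = -o*(3 + o)/22)
a(-174)*Q(F(-1, -2)) = (-1/22*(-174)*(3 - 174))*(-5/7*(-1)) = -1/22*(-174)*(-171)*(5/7) = -14877/11*5/7 = -74385/77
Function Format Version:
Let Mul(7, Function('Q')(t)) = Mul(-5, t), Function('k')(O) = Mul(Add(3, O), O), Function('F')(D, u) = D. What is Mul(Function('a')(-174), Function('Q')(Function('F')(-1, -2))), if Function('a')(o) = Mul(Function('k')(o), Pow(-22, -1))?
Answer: Rational(-74385, 77) ≈ -966.04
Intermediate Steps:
Function('k')(O) = Mul(O, Add(3, O))
Function('Q')(t) = Mul(Rational(-5, 7), t) (Function('Q')(t) = Mul(Rational(1, 7), Mul(-5, t)) = Mul(Rational(-5, 7), t))
Function('a')(o) = Mul(Rational(-1, 22), o, Add(3, o)) (Function('a')(o) = Mul(Mul(o, Add(3, o)), Pow(-22, -1)) = Mul(Mul(o, Add(3, o)), Rational(-1, 22)) = Mul(Rational(-1, 22), o, Add(3, o)))
Mul(Function('a')(-174), Function('Q')(Function('F')(-1, -2))) = Mul(Mul(Rational(-1, 22), -174, Add(3, -174)), Mul(Rational(-5, 7), -1)) = Mul(Mul(Rational(-1, 22), -174, -171), Rational(5, 7)) = Mul(Rational(-14877, 11), Rational(5, 7)) = Rational(-74385, 77)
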